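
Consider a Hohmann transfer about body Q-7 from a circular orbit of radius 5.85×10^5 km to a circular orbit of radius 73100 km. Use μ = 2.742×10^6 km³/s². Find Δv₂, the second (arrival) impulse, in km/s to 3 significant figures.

Semi-major axis of the transfer orbit: a_t = (5.850×10^5 + 73100)/2 = 3.2905×10^5 km.
On the circular orbit at r = 73100 km, v_c = √(μ/r) = 6.1246 km/s.
Vis-viva on the transfer ellipse at r = 73100 km gives v_t = √[μ(2/r − 1/a_t)] = 8.1662 km/s.
Δv₂ = |v_t − v_c| = |8.1662 − 6.1246| = 2.042 km/s.

Δv₂ = 2.04 km/s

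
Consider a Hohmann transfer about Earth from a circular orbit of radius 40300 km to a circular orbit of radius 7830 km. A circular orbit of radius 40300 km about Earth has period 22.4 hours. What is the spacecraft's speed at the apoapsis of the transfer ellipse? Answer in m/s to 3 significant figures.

v = 1790 m/s

From Kepler's third law T² = 4π²r³/μ at r = 40300 km, T = 22.4 hours = 22.4 × 3600 s = 80640 s: μ = 4π²r³/T² = 3.97351×10^5 km³/s².
The Hohmann ellipse has a_t = (r₁ + r₂)/2 = 24065 km.
At apoapsis, r = 40300 km.
Vis-viva: v = √[μ(2/r − 1/a_t)] = √[3.97351×10^5 × (2/40300 − 1/24065)] = 1.791 km/s.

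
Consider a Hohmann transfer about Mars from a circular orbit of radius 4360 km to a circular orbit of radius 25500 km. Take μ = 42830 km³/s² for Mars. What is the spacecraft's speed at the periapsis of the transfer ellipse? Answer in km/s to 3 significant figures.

Transfer-ellipse semi-major axis a_t = (r₁ + r₂)/2 = (4360 + 25500)/2 = 14930 km.
At periapsis, r = 4360 km.
From the vis-viva equation, v = √[μ(2/r − 1/a_t)] = 4.096 km/s.

v = 4.10 km/s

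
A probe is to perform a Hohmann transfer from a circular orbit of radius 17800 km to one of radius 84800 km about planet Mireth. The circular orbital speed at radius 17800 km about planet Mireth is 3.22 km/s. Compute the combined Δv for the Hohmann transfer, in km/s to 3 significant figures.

From the circular-orbit relation v² = μ/r at r = 17800 km: μ = v²r = (3.22)² × 17800 = 1.84558×10^5 km³/s².
The Hohmann ellipse has a_t = (r₁ + r₂)/2 = 51300 km.
Circular speed at r₁: v₁ = √(μ/r₁) = √(1.84558×10^5/17800) = 3.220 km/s.
On the transfer ellipse at r₁, vis-viva gives v_p = √[μ(2/r₁ − 1/a_t)] = 4.140 km/s.
First burn Δv₁ = |v_p − v₁| = 0.9200 km/s.
Circular speed at r₂: v₂ = √(μ/r₂) = 1.4753 km/s.
Transfer-orbit speed at r₂: v_a = √[μ(2/r₂ − 1/a_t)] = 0.86900 km/s.
Second burn Δv₂ = |v₂ − v_a| = 0.6063 km/s.
Total Δv = Δv₁ + Δv₂ = 1.526 km/s.

Δv = 1.53 km/s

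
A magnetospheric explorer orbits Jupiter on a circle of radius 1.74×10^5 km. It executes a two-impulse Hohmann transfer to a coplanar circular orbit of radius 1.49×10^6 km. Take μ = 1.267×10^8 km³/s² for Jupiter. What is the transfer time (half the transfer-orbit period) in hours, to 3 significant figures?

t = 58.8 hours

The Hohmann ellipse has a_t = (r₁ + r₂)/2 = 8.320×10^5 km.
Transfer time t = π√(a_t³/μ) = π√((8.320×10^5)³ / 1.267×10^8) = 2.118×10^5 s.
Converting: 2.118×10^5 s ÷ 3600 s/hour = 58.8 hours.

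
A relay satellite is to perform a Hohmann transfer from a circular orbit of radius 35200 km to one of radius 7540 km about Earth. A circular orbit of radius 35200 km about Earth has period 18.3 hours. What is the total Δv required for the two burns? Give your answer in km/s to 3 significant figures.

Δv = 3.42 km/s

From Kepler's third law T² = 4π²r³/μ at r = 35200 km, T = 18.3 hours = 18.3 × 3600 s = 65880 s: μ = 4π²r³/T² = 3.96717×10^5 km³/s².
Transfer-ellipse semi-major axis a_t = (r₁ + r₂)/2 = (35200 + 7540)/2 = 21370 km.
At r₁ the circular-orbit speed is v₁ = √(μ/r₁) = 3.357 km/s.
On the transfer ellipse at r₁, v² = μ(2/r − 1/a) gives v_a = √[μ(2/r₁ − 1/a_t)] = 1.994 km/s.
First burn Δv₁ = |v_a − v₁| = 1.363 km/s.
Circular speed at r₂: v₂ = √(μ/r₂) = 7.2536 km/s.
Transfer-orbit speed at r₂: v_p = √[μ(2/r₂ − 1/a_t)] = 9.3094 km/s.
Second burn Δv₂ = |v₂ − v_p| = 2.056 km/s.
Δv = Δv₁ + Δv₂ = 1.363 + 2.056 = 3.419 km/s.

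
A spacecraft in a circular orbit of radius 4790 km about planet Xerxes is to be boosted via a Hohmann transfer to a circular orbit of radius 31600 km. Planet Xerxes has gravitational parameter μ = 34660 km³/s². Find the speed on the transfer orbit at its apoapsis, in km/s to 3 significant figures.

Semi-major axis of the transfer orbit: a_t = (4790 + 31600)/2 = 18195 km.
At apoapsis, r = 31600 km.
Applying v² = μ(2/r − 1/a_t): v = 0.5374 km/s.

v = 0.537 km/s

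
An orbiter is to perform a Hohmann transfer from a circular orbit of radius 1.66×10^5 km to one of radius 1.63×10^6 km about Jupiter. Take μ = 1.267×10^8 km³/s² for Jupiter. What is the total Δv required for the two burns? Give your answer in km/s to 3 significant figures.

Transfer-ellipse semi-major axis a_t = (r₁ + r₂)/2 = (1.660×10^5 + 1.630×10^6)/2 = 8.980×10^5 km.
Circular speed at r₁: v₁ = √(μ/r₁) = √(1.267×10^8/1.660×10^5) = 27.627 km/s.
On the transfer ellipse at r₁, v² = μ(2/r − 1/a) gives v_p = √[μ(2/r₁ − 1/a_t)] = 37.221 km/s.
First burn Δv₁ = |v_p − v₁| = 9.594 km/s.
At r₂, v₂ = √(μ/r₂) = 8.8165 km/s.
Transfer-orbit speed at r₂: v_a = √[μ(2/r₂ − 1/a_t)] = 3.7906 km/s.
Second burn Δv₂ = |v₂ − v_a| = 5.026 km/s.
Total Δv = Δv₁ + Δv₂ = 14.62 km/s.

Δv = 14.6 km/s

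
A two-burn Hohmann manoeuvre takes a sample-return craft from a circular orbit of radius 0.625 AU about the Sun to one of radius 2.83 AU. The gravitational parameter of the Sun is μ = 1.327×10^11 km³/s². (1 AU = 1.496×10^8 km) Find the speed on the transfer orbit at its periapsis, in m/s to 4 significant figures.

v = 48220 m/s

In km: r₁ = 0.625 × 1.496×10^8 = 9.350×10^7 km; r₂ = 2.83 × 1.496×10^8 = 4.23368×10^8 km.
Semi-major axis of the transfer orbit: a_t = (9.350×10^7 + 4.23368×10^8)/2 = 2.58434×10^8 km.
The periapsis of the transfer ellipse is at r = 9.350×10^7 km.
Vis-viva: v = √[μ(2/r − 1/a_t)] = √[1.327×10^11 × (2/9.350×10^7 − 1/2.58434×10^8)] = 48.22 km/s.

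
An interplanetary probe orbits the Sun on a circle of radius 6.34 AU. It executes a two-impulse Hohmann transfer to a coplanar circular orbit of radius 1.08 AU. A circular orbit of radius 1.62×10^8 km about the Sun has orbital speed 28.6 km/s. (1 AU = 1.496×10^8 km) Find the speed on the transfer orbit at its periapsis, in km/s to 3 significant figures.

v = 37.4 km/s

From the circular-orbit relation v² = μ/r at r = 1.62×10^8 km: μ = v²r = (28.6)² × 1.62×10^8 = 1.32510×10^11 km³/s².
In km: r₁ = 6.34 × 1.496×10^8 = 9.48464×10^8 km; r₂ = 1.08 × 1.496×10^8 = 1.61568×10^8 km.
The Hohmann ellipse has a_t = (r₁ + r₂)/2 = 5.55016×10^8 km.
At periapsis, r = 1.61568×10^8 km.
Applying v² = μ(2/r − 1/a_t): v = 37.44 km/s.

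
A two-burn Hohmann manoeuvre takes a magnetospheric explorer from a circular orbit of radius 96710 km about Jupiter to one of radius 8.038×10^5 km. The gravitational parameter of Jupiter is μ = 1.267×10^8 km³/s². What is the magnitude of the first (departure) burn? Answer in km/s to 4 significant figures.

The Hohmann ellipse has a_t = (r₁ + r₂)/2 = 4.50255×10^5 km.
Circular speed at r = 96710 km: v_c = √(μ/r) = 36.195 km/s.
Vis-viva on the transfer ellipse at r = 96710 km gives v_t = √[μ(2/r − 1/a_t)] = 48.361 km/s.
Δv₁ = |v_t − v_c| = |48.361 − 36.195| = 12.17 km/s.

Δv₁ = 12.17 km/s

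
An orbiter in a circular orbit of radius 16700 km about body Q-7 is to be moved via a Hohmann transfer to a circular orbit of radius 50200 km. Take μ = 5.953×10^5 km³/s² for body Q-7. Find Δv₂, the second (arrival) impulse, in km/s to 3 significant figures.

Transfer-ellipse semi-major axis a_t = (r₁ + r₂)/2 = (16700 + 50200)/2 = 33450 km.
Circular speed at r = 50200 km: v_c = √(μ/r) = 3.4436 km/s.
Vis-viva on the transfer ellipse at r = 50200 km gives v_t = √[μ(2/r − 1/a_t)] = 2.4332 km/s.
Δv₂ = |v_t − v_c| = |2.4332 − 3.4436| = 1.010 km/s.

Δv₂ = 1.01 km/s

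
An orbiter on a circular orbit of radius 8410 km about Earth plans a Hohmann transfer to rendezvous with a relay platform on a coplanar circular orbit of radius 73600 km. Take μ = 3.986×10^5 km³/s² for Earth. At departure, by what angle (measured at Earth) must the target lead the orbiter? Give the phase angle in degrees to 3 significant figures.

The Hohmann ellipse has a_t = (r₁ + r₂)/2 = 41005 km.
The half-period of the transfer ellipse is t = π√(a_t³/μ) = 41318 s.
Target angular speed ω₂ = √(μ/r₂³) = 3.1619×10^-5 rad/s.
Angle swept by the target during transfer: ω₂·t = 1.3064 rad = 74.85°.
The orbiter traverses 180° on the transfer ellipse, so the target must lead by 180° − 74.85° = 105°.

φ = 105°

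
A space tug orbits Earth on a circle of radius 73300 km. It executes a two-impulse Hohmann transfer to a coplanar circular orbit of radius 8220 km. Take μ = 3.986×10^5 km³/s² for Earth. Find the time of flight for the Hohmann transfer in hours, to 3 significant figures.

t = 11.4 hours

Semi-major axis of the transfer orbit: a_t = (73300 + 8220)/2 = 40760 km.
Transfer time t = π√(a_t³/μ) = π√((40760)³ / 3.986×10^5) = 40950 s.
Converting: 40950 s ÷ 3600 s/hour = 11.4 hours.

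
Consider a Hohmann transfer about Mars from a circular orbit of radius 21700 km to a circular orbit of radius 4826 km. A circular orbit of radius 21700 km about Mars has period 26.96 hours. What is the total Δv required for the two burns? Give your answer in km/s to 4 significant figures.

Δv = 1.389 km/s

From Kepler's third law T² = 4π²r³/μ at r = 21700 km, T = 26.96 hours = 26.96 × 3600 s = 97056 s: μ = 4π²r³/T² = 42824.7 km³/s².
Semi-major axis of the transfer orbit: a_t = (21700 + 4826)/2 = 13263 km.
At r₁ the circular-orbit speed is v₁ = √(μ/r₁) = 1.4048 km/s.
Transfer-orbit speed at r₁ (v² = μ(2/r − 1/a)): v_a = √[μ(2/r₁ − 1/a_t)] = 0.84740 km/s.
First burn Δv₁ = |v_a − v₁| = 0.5574 km/s.
Circular speed at r₂: v₂ = √(μ/r₂) = 2.9789 km/s.
Transfer-orbit speed at r₂: v_p = √[μ(2/r₂ − 1/a_t)] = 3.8103 km/s.
Second burn Δv₂ = |v₂ − v_p| = 0.8314 km/s.
Δv = Δv₁ + Δv₂ = 0.5574 + 0.8314 = 1.389 km/s.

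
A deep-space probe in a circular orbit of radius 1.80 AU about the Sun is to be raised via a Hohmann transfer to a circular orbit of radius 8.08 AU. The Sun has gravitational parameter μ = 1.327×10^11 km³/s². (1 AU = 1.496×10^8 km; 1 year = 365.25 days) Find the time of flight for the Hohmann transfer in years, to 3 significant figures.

In km: r₁ = 1.80 × 1.496×10^8 = 2.6928×10^8 km; r₂ = 8.08 × 1.496×10^8 = 1.208768×10^9 km.
The Hohmann ellipse has a_t = (r₁ + r₂)/2 = 7.39024×10^8 km.
Transfer time t = π√(a_t³/μ) = π√((7.39024×10^8)³ / 1.327×10^11) = 1.733×10^8 s.
Converting: 1.733×10^8 s ÷ 3.15576×10^7 s/year (365.25 × 86400) = 5.49 years.

t = 5.49 years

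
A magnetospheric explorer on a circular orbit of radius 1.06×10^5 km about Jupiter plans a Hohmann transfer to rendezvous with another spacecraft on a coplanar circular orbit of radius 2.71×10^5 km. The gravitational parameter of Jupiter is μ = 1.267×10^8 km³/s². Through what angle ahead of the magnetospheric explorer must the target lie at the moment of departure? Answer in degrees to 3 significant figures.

φ = 75.6°

The Hohmann ellipse has a_t = (r₁ + r₂)/2 = 1.885×10^5 km.
Transfer time t = π√(a_t³/μ) = 22840 s.
Target angular speed ω₂ = √(μ/r₂³) = 7.979×10^-5 rad/s.
Angle swept by the target during transfer: ω₂·t = 1.822 rad = 104.4°.
Arrival is 180° from departure on the ellipse, so φ = 180° − 104.4° = 75.6°.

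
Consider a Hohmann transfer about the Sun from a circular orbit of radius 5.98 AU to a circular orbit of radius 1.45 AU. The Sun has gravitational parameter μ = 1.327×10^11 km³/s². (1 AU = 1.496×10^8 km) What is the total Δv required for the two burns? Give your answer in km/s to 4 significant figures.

In km: r₁ = 5.98 × 1.496×10^8 = 8.94608×10^8 km; r₂ = 1.45 × 1.496×10^8 = 2.1692×10^8 km.
Semi-major axis of the transfer orbit: a_t = (8.94608×10^8 + 2.1692×10^8)/2 = 5.55764×10^8 km.
At r₁ the circular-orbit speed is v₁ = √(μ/r₁) = 12.179 km/s.
On the transfer ellipse at r₁, v² = μ(2/r − 1/a) gives v_a = √[μ(2/r₁ − 1/a_t)] = 7.6089 km/s.
First burn Δv₁ = |v_a − v₁| = 4.570 km/s.
At r₂, v₂ = √(μ/r₂) = 24.7335 km/s.
Transfer-orbit speed at r₂: v_p = √[μ(2/r₂ − 1/a_t)] = 31.3803 km/s.
Second burn Δv₂ = |v₂ − v_p| = 6.647 km/s.
Δv = Δv₁ + Δv₂ = 4.570 + 6.647 = 11.22 km/s.

Δv = 11.22 km/s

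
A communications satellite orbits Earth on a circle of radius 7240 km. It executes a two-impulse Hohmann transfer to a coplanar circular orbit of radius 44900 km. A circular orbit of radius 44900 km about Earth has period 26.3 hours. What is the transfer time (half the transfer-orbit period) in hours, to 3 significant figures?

t = 5.82 hours

From Kepler's third law T² = 4π²r³/μ at r = 44900 km, T = 26.3 hours = 26.3 × 3600 s = 94680 s: μ = 4π²r³/T² = 3.98641×10^5 km³/s².
Semi-major axis of the transfer orbit: a_t = (7240 + 44900)/2 = 26070 km.
Transfer time t = π√(a_t³/μ) = π√((26070)³ / 3.98641×10^5) = 20940 s.
Converting: 20940 s ÷ 3600 s/hour = 5.82 hours.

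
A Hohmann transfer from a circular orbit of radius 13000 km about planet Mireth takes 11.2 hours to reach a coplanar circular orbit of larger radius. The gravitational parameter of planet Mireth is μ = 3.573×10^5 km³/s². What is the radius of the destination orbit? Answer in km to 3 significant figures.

Transfer time t = 11.2 hours = 40320 s, and t = π√(a_t³/μ).
So a_t = (μ t²/π²)^(1/3) = (3.573×10^5 × (40320)² / π²)^(1/3) = 38898 km.
Since a_t = (r₁ + r₂)/2, r₂ = 2a_t − r₁ = 2×38898 − 13000 = 64796 km.

r₂ = 64800 km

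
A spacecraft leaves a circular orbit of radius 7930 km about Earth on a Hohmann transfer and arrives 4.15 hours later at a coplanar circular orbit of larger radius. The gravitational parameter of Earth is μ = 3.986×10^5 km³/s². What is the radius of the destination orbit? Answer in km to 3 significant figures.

Transfer time t = 4.15 hours = 14940 s, and t = π√(a_t³/μ).
So a_t = (μ t²/π²)^(1/3) = (3.986×10^5 × (14940)² / π²)^(1/3) = 20812 km.
Since a_t = (r₁ + r₂)/2, r₂ = 2a_t − r₁ = 2×20812 − 7930 = 33694 km.

r₂ = 33700 km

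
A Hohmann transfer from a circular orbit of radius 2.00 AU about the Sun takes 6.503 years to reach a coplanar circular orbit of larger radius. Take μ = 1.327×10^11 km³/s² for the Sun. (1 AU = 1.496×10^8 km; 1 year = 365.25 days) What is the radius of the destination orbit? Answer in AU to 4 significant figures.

r₂ = 9.060 AU

In km: r₁ = 2.00 × 1.496×10^8 = 2.992×10^8 km.
Transfer time t = 6.503 years × 365.25 × 86400 s = 2.052190728×10^8 s, and t = π√(a_t³/μ).
So a_t = (μ t²/π²)^(1/3) = (1.327×10^11 × (2.052190728×10^8)² / π²)^(1/3) = 8.2731×10^8 km.
Since a_t = (r₁ + r₂)/2, r₂ = 2a_t − r₁ = 2×8.2731×10^8 − 2.992×10^8 = 1.35542×10^9 km.
In AU: r₂ = 1.35542×10^9 / 1.496×10^8 = 9.060 AU.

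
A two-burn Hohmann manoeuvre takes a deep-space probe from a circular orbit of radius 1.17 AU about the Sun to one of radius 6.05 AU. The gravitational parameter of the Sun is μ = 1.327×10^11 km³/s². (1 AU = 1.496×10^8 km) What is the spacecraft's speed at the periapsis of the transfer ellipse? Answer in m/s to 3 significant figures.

v = 35600 m/s

In km: r₁ = 1.17 × 1.496×10^8 = 1.75032×10^8 km; r₂ = 6.05 × 1.496×10^8 = 9.0508×10^8 km.
The Hohmann ellipse has a_t = (r₁ + r₂)/2 = 5.40056×10^8 km.
The periapsis of the transfer ellipse is at r = 1.75032×10^8 km.
Vis-viva: v = √[μ(2/r − 1/a_t)] = √[1.327×10^11 × (2/1.75032×10^8 − 1/5.40056×10^8)] = 35.65 km/s.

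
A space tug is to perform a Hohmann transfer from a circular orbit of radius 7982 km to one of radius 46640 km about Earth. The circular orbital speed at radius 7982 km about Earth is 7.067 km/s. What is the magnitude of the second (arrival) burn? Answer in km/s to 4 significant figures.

From the circular-orbit relation v² = μ/r at r = 7982 km: μ = v²r = (7.067)² × 7982 = 3.98641×10^5 km³/s².
Transfer-ellipse semi-major axis a_t = (r₁ + r₂)/2 = (7982 + 46640)/2 = 27311 km.
On the circular orbit at r = 46640 km, v_c = √(μ/r) = 2.924 km/s.
Vis-viva on the transfer ellipse at r = 46640 km gives v_t = √[μ(2/r − 1/a_t)] = 1.581 km/s.
Δv₂ = |v_t − v_c| = |1.581 − 2.924| = 1.343 km/s.

Δv₂ = 1.343 km/s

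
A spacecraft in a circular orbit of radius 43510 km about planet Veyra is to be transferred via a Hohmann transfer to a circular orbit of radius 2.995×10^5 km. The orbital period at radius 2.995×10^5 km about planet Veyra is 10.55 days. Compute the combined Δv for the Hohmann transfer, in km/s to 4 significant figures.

Δv = 2.766 km/s

From Kepler's third law T² = 4π²r³/μ at r = 2.995×10^5 km, T = 10.55 days = 10.55 × 86400 s = 9.1152×10^5 s: μ = 4π²r³/T² = 1.27649×10^6 km³/s².
Transfer-ellipse semi-major axis a_t = (r₁ + r₂)/2 = (43510 + 2.995×10^5)/2 = 1.71505×10^5 km.
Circular speed at r₁: v₁ = √(μ/r₁) = √(1.27649×10^6/43510) = 5.4164 km/s.
Transfer-orbit speed at r₁ (v² = μ(2/r − 1/a)): v_p = √[μ(2/r₁ − 1/a_t)] = 7.1577 km/s.
First burn Δv₁ = |v_p − v₁| = 1.741 km/s.
Circular speed at r₂: v₂ = √(μ/r₂) = 2.0645 km/s.
Transfer-orbit speed at r₂: v_a = √[μ(2/r₂ − 1/a_t)] = 1.0398 km/s.
Second burn Δv₂ = |v₂ − v_a| = 1.025 km/s.
Δv = Δv₁ + Δv₂ = 1.741 + 1.025 = 2.766 km/s.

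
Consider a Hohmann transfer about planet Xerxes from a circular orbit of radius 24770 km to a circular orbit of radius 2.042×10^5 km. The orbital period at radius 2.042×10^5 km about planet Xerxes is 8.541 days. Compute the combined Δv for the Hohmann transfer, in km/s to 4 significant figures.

From Kepler's third law T² = 4π²r³/μ at r = 2.042×10^5 km, T = 8.541 days = 8.541 × 86400 s = 7.379424×10^5 s: μ = 4π²r³/T² = 6.17280×10^5 km³/s².
Transfer-ellipse semi-major axis a_t = (r₁ + r₂)/2 = (24770 + 2.042×10^5)/2 = 1.14485×10^5 km.
Circular speed at r₁: v₁ = √(μ/r₁) = √(6.17280×10^5/24770) = 4.992 km/s.
On the transfer ellipse at r₁, v² = μ(2/r − 1/a) gives v_p = √[μ(2/r₁ − 1/a_t)] = 6.667 km/s.
First burn Δv₁ = |v_p − v₁| = 1.675 km/s.
At r₂, v₂ = √(μ/r₂) = 1.73865 km/s.
Transfer-orbit speed at r₂: v_a = √[μ(2/r₂ − 1/a_t)] = 0.808727 km/s.
Second burn Δv₂ = |v₂ − v_a| = 0.9299 km/s.
Total Δv = Δv₁ + Δv₂ = 2.605 km/s.

Δv = 2.605 km/s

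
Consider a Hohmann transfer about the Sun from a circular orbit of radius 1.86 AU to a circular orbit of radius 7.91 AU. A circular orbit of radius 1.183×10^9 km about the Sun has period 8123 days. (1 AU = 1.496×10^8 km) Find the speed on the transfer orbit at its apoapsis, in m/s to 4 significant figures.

From Kepler's third law T² = 4π²r³/μ at r = 1.183×10^9 km, T = 8123 days = 8123 × 86400 s = 7.018272×10^8 s: μ = 4π²r³/T² = 1.32695×10^11 km³/s².
In km: r₁ = 1.86 × 1.496×10^8 = 2.78256×10^8 km; r₂ = 7.91 × 1.496×10^8 = 1.183336×10^9 km.
Semi-major axis of the transfer orbit: a_t = (2.78256×10^8 + 1.183336×10^9)/2 = 7.30796×10^8 km.
At apoapsis, r = 1.183336×10^9 km.
Vis-viva: v = √[μ(2/r − 1/a_t)] = √[1.32695×10^11 × (2/1.183336×10^9 − 1/7.30796×10^8)] = 6.534 km/s.

v = 6534 m/s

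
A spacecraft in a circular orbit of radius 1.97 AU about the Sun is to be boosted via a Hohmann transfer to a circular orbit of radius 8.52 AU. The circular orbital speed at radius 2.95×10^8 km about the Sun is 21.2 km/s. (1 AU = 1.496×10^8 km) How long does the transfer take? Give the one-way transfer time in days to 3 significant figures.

t = 2190 days

From the circular-orbit relation v² = μ/r at r = 2.95×10^8 km: μ = v²r = (21.2)² × 2.95×10^8 = 1.32585×10^11 km³/s².
In km: r₁ = 1.97 × 1.496×10^8 = 2.94712×10^8 km; r₂ = 8.52 × 1.496×10^8 = 1.274592×10^9 km.
Semi-major axis of the transfer orbit: a_t = (2.94712×10^8 + 1.274592×10^9)/2 = 7.84652×10^8 km.
Transfer time t = π√(a_t³/μ) = π√((7.84652×10^8)³ / 1.32585×10^11) = 1.896×10^8 s.
Converting: 1.896×10^8 s ÷ 86400 s/day = 2190 days.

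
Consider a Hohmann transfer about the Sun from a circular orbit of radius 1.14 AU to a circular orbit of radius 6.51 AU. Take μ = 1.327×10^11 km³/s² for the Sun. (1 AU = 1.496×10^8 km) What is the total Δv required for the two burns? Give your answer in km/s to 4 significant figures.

Δv = 13.80 km/s

In km: r₁ = 1.14 × 1.496×10^8 = 1.70544×10^8 km; r₂ = 6.51 × 1.496×10^8 = 9.73896×10^8 km.
Semi-major axis of the transfer orbit: a_t = (1.70544×10^8 + 9.73896×10^8)/2 = 5.7222×10^8 km.
At r₁ the circular-orbit speed is v₁ = √(μ/r₁) = 27.8944 km/s.
Transfer-orbit speed at r₁ (v² = μ(2/r − 1/a)): v_p = √[μ(2/r₁ − 1/a_t)] = 36.3908 km/s.
First burn Δv₁ = |v_p − v₁| = 8.496 km/s.
Circular speed at r₂: v₂ = √(μ/r₂) = 11.673 km/s.
Transfer-orbit speed at r₂: v_a = √[μ(2/r₂ − 1/a_t)] = 6.3726 km/s.
Second burn Δv₂ = |v₂ − v_a| = 5.300 km/s.
Δv = Δv₁ + Δv₂ = 8.496 + 5.300 = 13.80 km/s.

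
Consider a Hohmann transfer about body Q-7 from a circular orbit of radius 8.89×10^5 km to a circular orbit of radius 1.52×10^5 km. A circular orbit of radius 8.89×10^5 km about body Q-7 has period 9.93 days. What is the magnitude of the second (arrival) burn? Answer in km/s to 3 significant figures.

From Kepler's third law T² = 4π²r³/μ at r = 8.89×10^5 km, T = 9.93 days = 9.93 × 86400 s = 8.57952×10^5 s: μ = 4π²r³/T² = 3.76824×10^7 km³/s².
The Hohmann ellipse has a_t = (r₁ + r₂)/2 = 5.205×10^5 km.
Circular speed at r = 1.520×10^5 km: v_c = √(μ/r) = 15.745 km/s.
Vis-viva on the transfer ellipse at r = 1.520×10^5 km gives v_t = √[μ(2/r − 1/a_t)] = 20.577 km/s.
Δv₂ = |v_t − v_c| = |20.577 − 15.745| = 4.832 km/s.

Δv₂ = 4.83 km/s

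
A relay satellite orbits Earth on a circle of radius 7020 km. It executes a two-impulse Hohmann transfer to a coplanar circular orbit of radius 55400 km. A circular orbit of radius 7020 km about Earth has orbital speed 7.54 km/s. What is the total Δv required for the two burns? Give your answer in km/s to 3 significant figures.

Δv = 3.92 km/s

From the circular-orbit relation v² = μ/r at r = 7020 km: μ = v²r = (7.54)² × 7020 = 3.99098×10^5 km³/s².
Semi-major axis of the transfer orbit: a_t = (7020 + 55400)/2 = 31210 km.
Circular speed at r₁: v₁ = √(μ/r₁) = √(3.99098×10^5/7020) = 7.5400 km/s.
Transfer-orbit speed at r₁ (vis-viva equation): v_p = √[μ(2/r₁ − 1/a_t)] = 10.046 km/s.
First burn Δv₁ = |v_p − v₁| = 2.506 km/s.
At r₂, v₂ = √(μ/r₂) = 2.684 km/s.
Transfer-orbit speed at r₂: v_a = √[μ(2/r₂ − 1/a_t)] = 1.273 km/s.
Second burn Δv₂ = |v₂ − v_a| = 1.411 km/s.
Total Δv = Δv₁ + Δv₂ = 3.917 km/s.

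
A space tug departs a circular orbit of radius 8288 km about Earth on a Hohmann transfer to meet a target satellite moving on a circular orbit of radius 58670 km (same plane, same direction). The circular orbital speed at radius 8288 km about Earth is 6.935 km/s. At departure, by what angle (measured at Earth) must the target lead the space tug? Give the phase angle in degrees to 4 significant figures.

φ = 102.4°

From the circular-orbit relation v² = μ/r at r = 8288 km: μ = v²r = (6.935)² × 8288 = 3.98605×10^5 km³/s².
The Hohmann ellipse has a_t = (r₁ + r₂)/2 = 33479 km.
The half-period of the transfer ellipse is t = π√(a_t³/μ) = 30480 s.
Target angular speed ω₂ = √(μ/r₂³) = 4.443×10^-5 rad/s.
Angle swept by the target during transfer: ω₂·t = 1.3542 rad = 77.59°.
Arrival is 180° from departure on the ellipse, so φ = 180° − 77.59° = 102.4°.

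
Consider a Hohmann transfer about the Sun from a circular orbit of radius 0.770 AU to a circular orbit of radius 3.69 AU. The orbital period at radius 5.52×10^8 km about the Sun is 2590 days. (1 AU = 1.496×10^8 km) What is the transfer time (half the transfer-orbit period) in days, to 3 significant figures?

t = 608 days

From Kepler's third law T² = 4π²r³/μ at r = 5.52×10^8 km, T = 2590 days = 2590 × 86400 s = 2.23776×10^8 s: μ = 4π²r³/T² = 1.32602×10^11 km³/s².
In km: r₁ = 0.770 × 1.496×10^8 = 1.15192×10^8 km; r₂ = 3.69 × 1.496×10^8 = 5.52024×10^8 km.
The Hohmann ellipse has a_t = (r₁ + r₂)/2 = 3.33608×10^8 km.
Transfer time t = π√(a_t³/μ) = π√((3.33608×10^8)³ / 1.32602×10^11) = 5.257×10^7 s.
Converting: 5.257×10^7 s ÷ 86400 s/day = 608 days.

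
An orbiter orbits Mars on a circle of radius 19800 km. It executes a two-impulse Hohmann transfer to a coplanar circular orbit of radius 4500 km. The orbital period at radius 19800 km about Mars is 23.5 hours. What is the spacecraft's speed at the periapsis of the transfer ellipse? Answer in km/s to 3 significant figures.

v = 3.94 km/s

From Kepler's third law T² = 4π²r³/μ at r = 19800 km, T = 23.5 hours = 23.5 × 3600 s = 84600 s: μ = 4π²r³/T² = 42816.8 km³/s².
Transfer-ellipse semi-major axis a_t = (r₁ + r₂)/2 = (19800 + 4500)/2 = 12150 km.
The periapsis of the transfer ellipse is at r = 4500 km.
Vis-viva: v = √[μ(2/r − 1/a_t)] = √[42816.8 × (2/4500 − 1/12150)] = 3.938 km/s.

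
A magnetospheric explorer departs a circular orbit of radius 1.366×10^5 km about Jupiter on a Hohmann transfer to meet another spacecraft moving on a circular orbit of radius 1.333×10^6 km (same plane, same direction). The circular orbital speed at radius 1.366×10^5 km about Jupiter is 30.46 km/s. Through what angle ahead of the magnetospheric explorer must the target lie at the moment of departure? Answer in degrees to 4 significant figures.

From the circular-orbit relation v² = μ/r at r = 1.366×10^5 km: μ = v²r = (30.46)² × 1.366×10^5 = 1.26739×10^8 km³/s².
The Hohmann ellipse has a_t = (r₁ + r₂)/2 = 7.348×10^5 km.
The half-period of the transfer ellipse is t = π√(a_t³/μ) = 1.75771×10^5 s.
Target angular speed ω₂ = √(μ/r₂³) = 7.31493×10^-6 rad/s.
Angle swept by the target during transfer: ω₂·t = 1.2858 rad = 73.67°.
The magnetospheric explorer traverses 180° on the transfer ellipse, so the target must lead by 180° − 73.67° = 106.3°.

φ = 106.3°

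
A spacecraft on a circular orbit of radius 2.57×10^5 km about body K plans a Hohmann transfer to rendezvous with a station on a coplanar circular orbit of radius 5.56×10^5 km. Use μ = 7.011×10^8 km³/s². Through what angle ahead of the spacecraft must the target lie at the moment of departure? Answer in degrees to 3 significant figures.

φ = 67.5°

Semi-major axis of the transfer orbit: a_t = (2.570×10^5 + 5.560×10^5)/2 = 4.065×10^5 km.
The half-period of the transfer ellipse is t = π√(a_t³/μ) = 30750 s.
The target's mean motion on its circular orbit is ω₂ = √(μ/r₂³) = 6.387×10^-5 rad/s.
Angle swept by the target during transfer: ω₂·t = 1.964 rad = 112.5°.
The spacecraft traverses 180° on the transfer ellipse, so the target must lead by 180° − 112.5° = 67.5°.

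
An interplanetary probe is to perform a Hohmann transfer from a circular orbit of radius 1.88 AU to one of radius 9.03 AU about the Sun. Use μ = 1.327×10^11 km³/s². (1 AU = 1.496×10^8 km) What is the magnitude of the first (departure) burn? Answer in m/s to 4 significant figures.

In km: r₁ = 1.88 × 1.496×10^8 = 2.81248×10^8 km; r₂ = 9.03 × 1.496×10^8 = 1.350888×10^9 km.
The Hohmann ellipse has a_t = (r₁ + r₂)/2 = 8.16068×10^8 km.
Circular speed at r = 2.81248×10^8 km: v_c = √(μ/r) = 21.7215 km/s.
Transfer-orbit speed at the same r (vis-viva, a = a_t): v_t = √[μ(2/r − 1/a_t)] = 27.9471 km/s.
Δv₁ = |v_t − v_c| = |27.9471 − 21.7215| = 6.226 km/s.

Δv₁ = 6226 m/s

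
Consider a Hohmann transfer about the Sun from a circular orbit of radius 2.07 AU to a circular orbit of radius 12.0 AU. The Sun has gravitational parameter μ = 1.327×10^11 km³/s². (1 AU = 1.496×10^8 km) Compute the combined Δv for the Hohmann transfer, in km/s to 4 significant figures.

In km: r₁ = 2.07 × 1.496×10^8 = 3.09672×10^8 km; r₂ = 12.0 × 1.496×10^8 = 1.7952×10^9 km.
Semi-major axis of the transfer orbit: a_t = (3.09672×10^8 + 1.7952×10^9)/2 = 1.052436×10^9 km.
At r₁ the circular-orbit speed is v₁ = √(μ/r₁) = 20.701 km/s.
On the transfer ellipse at r₁, vis-viva gives v_p = √[μ(2/r₁ − 1/a_t)] = 27.036 km/s.
First burn Δv₁ = |v_p − v₁| = 6.335 km/s.
At r₂, v₂ = √(μ/r₂) = 8.598 km/s.
Transfer-orbit speed at r₂: v_a = √[μ(2/r₂ − 1/a_t)] = 4.664 km/s.
Second burn Δv₂ = |v₂ − v_a| = 3.934 km/s.
Δv = Δv₁ + Δv₂ = 6.335 + 3.934 = 10.27 km/s.

Δv = 10.27 km/s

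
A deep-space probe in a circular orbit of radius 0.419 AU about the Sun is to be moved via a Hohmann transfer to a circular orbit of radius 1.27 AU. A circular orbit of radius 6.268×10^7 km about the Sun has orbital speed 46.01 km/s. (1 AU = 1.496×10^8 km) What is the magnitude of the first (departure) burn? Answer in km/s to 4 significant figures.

From the circular-orbit relation v² = μ/r at r = 6.268×10^7 km: μ = v²r = (46.01)² × 6.268×10^7 = 1.32689×10^11 km³/s².
In km: r₁ = 0.419 × 1.496×10^8 = 6.26824×10^7 km; r₂ = 1.27 × 1.496×10^8 = 1.89992×10^8 km.
Transfer-ellipse semi-major axis a_t = (r₁ + r₂)/2 = (6.26824×10^7 + 1.89992×10^8)/2 = 1.263372×10^8 km.
Circular speed at r = 6.26824×10^7 km: v_c = √(μ/r) = 46.01 km/s.
Transfer-orbit speed at the same r (vis-viva, a = a_t): v_t = √[μ(2/r − 1/a_t)] = 56.42 km/s.
Δv₁ = |v_t − v_c| = |56.42 − 46.01| = 10.41 km/s.

Δv₁ = 10.41 km/s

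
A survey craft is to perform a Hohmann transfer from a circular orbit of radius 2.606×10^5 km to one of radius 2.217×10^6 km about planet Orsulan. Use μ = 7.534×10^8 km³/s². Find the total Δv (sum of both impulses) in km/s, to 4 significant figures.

Δv = 28.14 km/s

Semi-major axis of the transfer orbit: a_t = (2.606×10^5 + 2.217×10^6)/2 = 1.2388×10^6 km.
At r₁ the circular-orbit speed is v₁ = √(μ/r₁) = 53.77 km/s.
On the transfer ellipse at r₁, vis-viva gives v_p = √[μ(2/r₁ − 1/a_t)] = 71.93 km/s.
First burn Δv₁ = |v_p − v₁| = 18.16 km/s.
Circular speed at r₂: v₂ = √(μ/r₂) = 18.434 km/s.
Transfer-orbit speed at r₂: v_a = √[μ(2/r₂ − 1/a_t)] = 8.4551 km/s.
Second burn Δv₂ = |v₂ − v_a| = 9.979 km/s.
Δv = Δv₁ + Δv₂ = 18.16 + 9.979 = 28.14 km/s.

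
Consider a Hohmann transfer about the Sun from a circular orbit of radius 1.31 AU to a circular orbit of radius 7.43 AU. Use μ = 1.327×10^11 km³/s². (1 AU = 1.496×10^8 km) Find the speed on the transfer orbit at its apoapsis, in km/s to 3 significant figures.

v = 5.98 km/s

In km: r₁ = 1.31 × 1.496×10^8 = 1.95976×10^8 km; r₂ = 7.43 × 1.496×10^8 = 1.111528×10^9 km.
Transfer-ellipse semi-major axis a_t = (r₁ + r₂)/2 = (1.95976×10^8 + 1.111528×10^9)/2 = 6.53752×10^8 km.
The apoapsis of the transfer ellipse is at r = 1.111528×10^9 km.
From the vis-viva equation, v = √[μ(2/r − 1/a_t)] = 5.982 km/s.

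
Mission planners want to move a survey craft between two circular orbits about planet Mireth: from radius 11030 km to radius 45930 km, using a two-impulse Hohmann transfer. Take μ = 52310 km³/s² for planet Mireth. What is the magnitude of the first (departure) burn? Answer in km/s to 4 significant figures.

Transfer-ellipse semi-major axis a_t = (r₁ + r₂)/2 = (11030 + 45930)/2 = 28480 km.
On the circular orbit at r = 11030 km, v_c = √(μ/r) = 2.17773 km/s.
Vis-viva on the transfer ellipse at r = 11030 km gives v_t = √[μ(2/r − 1/a_t)] = 2.76556 km/s.
Δv₁ = |v_t − v_c| = |2.76556 − 2.17773| = 0.5878 km/s.

Δv₁ = 0.5878 km/s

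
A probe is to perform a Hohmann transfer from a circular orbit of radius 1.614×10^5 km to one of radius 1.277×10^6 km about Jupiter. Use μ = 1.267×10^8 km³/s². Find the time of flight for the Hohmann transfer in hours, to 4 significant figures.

t = 47.29 hours

The Hohmann ellipse has a_t = (r₁ + r₂)/2 = 7.192×10^5 km.
Half the transfer-orbit period gives t = π√(a_t³/μ) = 1.7023×10^5 s.
Converting: 1.7023×10^5 s ÷ 3600 s/hour = 47.29 hours.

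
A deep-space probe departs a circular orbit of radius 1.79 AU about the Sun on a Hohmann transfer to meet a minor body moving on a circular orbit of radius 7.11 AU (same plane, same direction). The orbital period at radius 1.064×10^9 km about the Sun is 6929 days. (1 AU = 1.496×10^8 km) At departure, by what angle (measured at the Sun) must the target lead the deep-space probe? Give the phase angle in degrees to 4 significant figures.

φ = 90.87°

From Kepler's third law T² = 4π²r³/μ at r = 1.064×10^9 km, T = 6929 days = 6929 × 86400 s = 5.986656×10^8 s: μ = 4π²r³/T² = 1.32683×10^11 km³/s².
In km: r₁ = 1.79 × 1.496×10^8 = 2.67784×10^8 km; r₂ = 7.11 × 1.496×10^8 = 1.063656×10^9 km.
The Hohmann ellipse has a_t = (r₁ + r₂)/2 = 6.6572×10^8 km.
The half-period of the transfer ellipse is t = π√(a_t³/μ) = 1.48142×10^8 s.
Target angular speed ω₂ = √(μ/r₂³) = 1.05004×10^-8 rad/s.
Angle swept by the target during transfer: ω₂·t = 1.5556 rad = 89.13°.
The deep-space probe traverses 180° on the transfer ellipse, so the target must lead by 180° − 89.13° = 90.87°.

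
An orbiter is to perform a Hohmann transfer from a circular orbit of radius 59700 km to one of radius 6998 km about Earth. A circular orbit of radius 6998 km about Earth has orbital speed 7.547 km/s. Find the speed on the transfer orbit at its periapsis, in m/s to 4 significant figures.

v = 10100 m/s

From the circular-orbit relation v² = μ/r at r = 6998 km: μ = v²r = (7.547)² × 6998 = 3.98587×10^5 km³/s².
Transfer-ellipse semi-major axis a_t = (r₁ + r₂)/2 = (59700 + 6998)/2 = 33349 km.
The periapsis of the transfer ellipse is at r = 6998 km.
Applying v² = μ(2/r − 1/a_t): v = 10.10 km/s.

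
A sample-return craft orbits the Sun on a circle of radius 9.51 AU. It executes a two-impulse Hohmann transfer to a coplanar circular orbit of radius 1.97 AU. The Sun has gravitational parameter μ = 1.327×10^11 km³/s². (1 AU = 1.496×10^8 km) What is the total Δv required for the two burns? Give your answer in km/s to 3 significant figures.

In km: r₁ = 9.51 × 1.496×10^8 = 1.422696×10^9 km; r₂ = 1.97 × 1.496×10^8 = 2.94712×10^8 km.
The Hohmann ellipse has a_t = (r₁ + r₂)/2 = 8.58704×10^8 km.
At r₁ the circular-orbit speed is v₁ = √(μ/r₁) = 9.658 km/s.
On the transfer ellipse at r₁, vis-viva equation gives v_a = √[μ(2/r₁ − 1/a_t)] = 5.658 km/s.
First burn Δv₁ = |v_a − v₁| = 4.000 km/s.
Circular speed at r₂: v₂ = √(μ/r₂) = 21.21957 km/s.
Transfer-orbit speed at r₂: v_p = √[μ(2/r₂ − 1/a_t)] = 27.31309 km/s.
Second burn Δv₂ = |v₂ − v_p| = 6.094 km/s.
Δv = Δv₁ + Δv₂ = 4.000 + 6.094 = 10.09 km/s.

Δv = 10.1 km/s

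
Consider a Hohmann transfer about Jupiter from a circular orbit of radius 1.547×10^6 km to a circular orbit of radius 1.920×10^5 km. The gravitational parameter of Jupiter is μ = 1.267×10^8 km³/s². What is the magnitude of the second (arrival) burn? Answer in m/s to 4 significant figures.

The Hohmann ellipse has a_t = (r₁ + r₂)/2 = 8.695×10^5 km.
On the circular orbit at r = 1.920×10^5 km, v_c = √(μ/r) = 25.6884 km/s.
Vis-viva on the transfer ellipse at r = 1.920×10^5 km gives v_t = √[μ(2/r − 1/a_t)] = 34.2648 km/s.
Δv₂ = |v_t − v_c| = |34.2648 − 25.6884| = 8.576 km/s.

Δv₂ = 8576 m/s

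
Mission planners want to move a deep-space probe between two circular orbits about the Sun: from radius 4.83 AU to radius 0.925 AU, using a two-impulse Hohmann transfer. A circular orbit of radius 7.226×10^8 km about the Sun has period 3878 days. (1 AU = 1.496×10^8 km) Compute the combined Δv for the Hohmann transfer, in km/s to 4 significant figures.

Δv = 15.02 km/s

From Kepler's third law T² = 4π²r³/μ at r = 7.226×10^8 km, T = 3878 days = 3878 × 86400 s = 3.350592×10^8 s: μ = 4π²r³/T² = 1.32682×10^11 km³/s².
In km: r₁ = 4.83 × 1.496×10^8 = 7.22568×10^8 km; r₂ = 0.925 × 1.496×10^8 = 1.3838×10^8 km.
Transfer-ellipse semi-major axis a_t = (r₁ + r₂)/2 = (7.22568×10^8 + 1.3838×10^8)/2 = 4.30474×10^8 km.
Circular speed at r₁: v₁ = √(μ/r₁) = √(1.32682×10^11/7.22568×10^8) = 13.551 km/s.
On the transfer ellipse at r₁, vis-viva equation gives v_a = √[μ(2/r₁ − 1/a_t)] = 7.6830 km/s.
First burn Δv₁ = |v_a − v₁| = 5.868 km/s.
At r₂, v₂ = √(μ/r₂) = 30.965 km/s.
Transfer-orbit speed at r₂: v_p = √[μ(2/r₂ − 1/a_t)] = 40.118 km/s.
Second burn Δv₂ = |v₂ − v_p| = 9.153 km/s.
Δv = Δv₁ + Δv₂ = 5.868 + 9.153 = 15.02 km/s.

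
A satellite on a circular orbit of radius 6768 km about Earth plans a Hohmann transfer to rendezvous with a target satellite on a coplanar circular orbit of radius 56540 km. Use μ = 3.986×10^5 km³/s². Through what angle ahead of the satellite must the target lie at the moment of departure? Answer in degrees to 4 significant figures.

φ = 104.6°

Transfer-ellipse semi-major axis a_t = (r₁ + r₂)/2 = (6768 + 56540)/2 = 31654 km.
Transfer time t = π√(a_t³/μ) = 28020 s.
Target angular speed ω₂ = √(μ/r₂³) = 4.696×10^-5 rad/s.
Angle swept by the target during transfer: ω₂·t = 1.316 rad = 75.40°.
The satellite traverses 180° on the transfer ellipse, so the target must lead by 180° − 75.40° = 104.6°.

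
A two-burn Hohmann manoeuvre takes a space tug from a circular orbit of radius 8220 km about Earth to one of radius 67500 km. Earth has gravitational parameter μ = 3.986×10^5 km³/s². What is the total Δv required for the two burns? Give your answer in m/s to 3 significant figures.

Transfer-ellipse semi-major axis a_t = (r₁ + r₂)/2 = (8220 + 67500)/2 = 37860 km.
At r₁ the circular-orbit speed is v₁ = √(μ/r₁) = 6.9636 km/s.
On the transfer ellipse at r₁, vis-viva gives v_p = √[μ(2/r₁ − 1/a_t)] = 9.2981 km/s.
First burn Δv₁ = |v_p − v₁| = 2.3345 km/s.
Circular speed at r₂: v₂ = √(μ/r₂) = 2.4301 km/s.
Transfer-orbit speed at r₂: v_a = √[μ(2/r₂ − 1/a_t)] = 1.1323 km/s.
Second burn Δv₂ = |v₂ − v_a| = 1.2978 km/s.
Δv = Δv₁ + Δv₂ = 2.3345 + 1.2978 = 3.632 km/s.

Δv = 3630 m/s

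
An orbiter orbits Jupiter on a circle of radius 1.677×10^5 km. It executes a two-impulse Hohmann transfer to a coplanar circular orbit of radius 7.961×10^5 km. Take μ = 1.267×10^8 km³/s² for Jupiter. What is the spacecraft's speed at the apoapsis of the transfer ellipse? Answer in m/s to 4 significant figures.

Transfer-ellipse semi-major axis a_t = (r₁ + r₂)/2 = (1.677×10^5 + 7.961×10^5)/2 = 4.819×10^5 km.
The apoapsis of the transfer ellipse is at r = 7.961×10^5 km.
From the vis-viva equation, v = √[μ(2/r − 1/a_t)] = 7.442 km/s.

v = 7442 m/s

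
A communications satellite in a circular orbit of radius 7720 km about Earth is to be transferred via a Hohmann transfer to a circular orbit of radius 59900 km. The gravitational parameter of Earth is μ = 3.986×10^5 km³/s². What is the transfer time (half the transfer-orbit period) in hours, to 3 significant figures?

Transfer-ellipse semi-major axis a_t = (r₁ + r₂)/2 = (7720 + 59900)/2 = 33810 km.
By Kepler's third law the transfer-orbit period is T = 2π√(a_t³/μ), so t = T/2 = 30930 s.
Converting: 30930 s ÷ 3600 s/hour = 8.59 hours.

t = 8.59 hours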